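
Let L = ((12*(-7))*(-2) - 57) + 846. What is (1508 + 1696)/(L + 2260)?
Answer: 3204/3217 ≈ 0.99596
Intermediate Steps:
L = 957 (L = (-84*(-2) - 57) + 846 = (168 - 57) + 846 = 111 + 846 = 957)
(1508 + 1696)/(L + 2260) = (1508 + 1696)/(957 + 2260) = 3204/3217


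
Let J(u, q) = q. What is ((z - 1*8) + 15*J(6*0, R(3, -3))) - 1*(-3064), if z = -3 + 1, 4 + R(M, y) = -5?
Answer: 2919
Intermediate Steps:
R(M, y) = -9 (R(M, y) = -4 - 5 = -9)
z = -2
((z - 1*8) + 15*J(6*0, R(3, -3))) - 1*(-3064) = ((-2 - 1*8) + 15*(-9)) - 1*(-3064) = ((-2 - 8) - 135) + 3064 = (-10 - 135) + 3064 = -145 + 3064 = 2919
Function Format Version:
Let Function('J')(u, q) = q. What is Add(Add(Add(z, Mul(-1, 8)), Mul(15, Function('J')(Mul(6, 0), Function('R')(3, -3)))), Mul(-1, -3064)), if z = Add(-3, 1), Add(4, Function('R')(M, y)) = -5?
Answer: 2919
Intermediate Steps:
Function('R')(M, y) = -9 (Function('R')(M, y) = Add(-4, -5) = -9)
z = -2
Add(Add(Add(z, Mul(-1, 8)), Mul(15, Function('J')(Mul(6, 0), Function('R')(3, -3)))), Mul(-1, -3064)) = Add(Add(Add(-2, Mul(-1, 8)), Mul(15, -9)), Mul(-1, -3064)) = Add(Add(Add(-2, -8), -135), 3064) = Add(Add(-10, -135), 3064) = Add(-145, 3064) = 2919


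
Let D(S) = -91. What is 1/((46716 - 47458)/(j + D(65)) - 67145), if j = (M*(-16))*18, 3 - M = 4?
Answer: -197/13228307 ≈ -1.4892e-5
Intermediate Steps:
M = -1 (M = 3 - 1*4 = 3 - 4 = -1)
j = 288 (j = -1*(-16)*18 = 16*18 = 288)
1/((46716 - 47458)/(j + D(65)) - 67145) = 1/((46716 - 47458)/(288 - 91) - 67145) = 1/(-742/197 - 67145) = 1/(-13228307/197) = -197/13228307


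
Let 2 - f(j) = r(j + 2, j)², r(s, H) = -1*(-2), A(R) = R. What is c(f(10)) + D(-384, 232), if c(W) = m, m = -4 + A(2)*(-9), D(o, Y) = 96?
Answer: 74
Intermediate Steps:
r(s, H) = 2
m = -22 (m = -4 + 2*(-9) = -4 - 18 = -22)
f(j) = -2 (f(j) = 2 - 1*2² = 2 - 1*4 = 2 - 4 = -2)
c(W) = -22
c(f(10)) + D(-384, 232) = -22 + 96 = 74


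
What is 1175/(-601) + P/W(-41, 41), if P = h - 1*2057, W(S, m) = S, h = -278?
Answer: 1355160/24641 ≈ 54.996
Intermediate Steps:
P = -2335 (P = -278 - 1*2057 = -278 - 2057 = -2335)
1175/(-601) + P/W(-41, 41) = 1175/(-601) - 2335/(-41) = 1175*(-1/601) - 2335*(-1/41) = -1175/601 + 2335/41 = 1355160/24641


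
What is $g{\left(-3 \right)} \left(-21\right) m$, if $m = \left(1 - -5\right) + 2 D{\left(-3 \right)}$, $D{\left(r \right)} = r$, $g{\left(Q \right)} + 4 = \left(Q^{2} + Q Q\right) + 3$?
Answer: $0$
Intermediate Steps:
$g{\left(Q \right)} = -1 + 2 Q^{2}$ ($g{\left(Q \right)} = -4 + \left(\left(Q^{2} + Q Q\right) + 3\right) = -4 + \left(\left(Q^{2} + Q^{2}\right) + 3\right) = -4 + \left(2 Q^{2} + 3\right) = -4 + \left(3 + 2 Q^{2}\right) = -1 + 2 Q^{2}$)
$m = 0$ ($m = \left(1 - -5\right) + 2 \left(-3\right) = \left(1 + 5\right) - 6 = 6 - 6 = 0$)
$g{\left(-3 \right)} \left(-21\right) m = \left(-1 + 2 \left(-3\right)^{2}\right) \left(-21\right) 0 = \left(-1 + 2 \cdot 9\right) \left(-21\right) 0 = \left(-1 + 18\right) \left(-21\right) 0 = 17 \left(-21\right) 0 = \left(-357\right) 0 = 0$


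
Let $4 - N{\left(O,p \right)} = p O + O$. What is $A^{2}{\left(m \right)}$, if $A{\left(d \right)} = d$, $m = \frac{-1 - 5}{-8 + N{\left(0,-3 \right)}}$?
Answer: $\frac{9}{4} \approx 2.25$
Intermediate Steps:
$N{\left(O,p \right)} = 4 - O - O p$ ($N{\left(O,p \right)} = 4 - \left(p O + O\right) = 4 - \left(O p + O\right) = 4 - \left(O + O p\right) = 4 - O - O p$)
$m = \frac{3}{2}$ ($m = \frac{-1 - 5}{-8 - \left(-4 + 0 \left(-3\right)\right)} = - \frac{6}{-8 + \left(4 + 0 + 0\right)} = - \frac{6}{-8 + 4} = - \frac{6}{-4} = \left(-6\right) \left(- \frac{1}{4}\right) = \frac{3}{2} \approx 1.5$)
$A^{2}{\left(m \right)} = \left(\frac{3}{2}\right)^{2} = \frac{9}{4}$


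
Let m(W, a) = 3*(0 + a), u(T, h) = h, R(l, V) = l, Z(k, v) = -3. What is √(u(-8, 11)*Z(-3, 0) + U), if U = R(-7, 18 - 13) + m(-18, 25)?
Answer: √35 ≈ 5.9161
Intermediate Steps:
m(W, a) = 3*a
U = 68 (U = -7 + 3*25 = -7 + 75 = 68)
√(u(-8, 11)*Z(-3, 0) + U) = √(11*(-3) + 68) = √(-33 + 68) = √35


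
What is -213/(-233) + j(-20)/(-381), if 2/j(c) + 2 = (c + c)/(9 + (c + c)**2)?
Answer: 132573134/144611217 ≈ 0.91676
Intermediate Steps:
j(c) = 2/(-2 + 2*c/(9 + 4*c**2)) (j(c) = 2/(-2 + (c + c)/(9 + (c + c)**2)) = 2/(-2 + (2*c)/(9 + (2*c)**2)) = 2/(-2 + (2*c)/(9 + 4*c**2)) = 2/(-2 + 2*c/(9 + 4*c**2)))
-213/(-233) + j(-20)/(-381) = -213/(-233) + ((-9 - 4*(-20)**2)/(9 - 1*(-20) + 4*(-20)**2))/(-381) = -213*(-1/233) + ((-9 - 4*400)/(9 + 20 + 4*400))*(-1/381) = 213/233 + ((-9 - 1600)/(9 + 20 + 1600))*(-1/381) = 213/233 + (-1609/1629)*(-1/381) = 213/233 + ((1/1629)*(-1609))*(-1/381) = 213/233 - 1609/1629*(-1/381) = 213/233 + 1609/620649 = 132573134/144611217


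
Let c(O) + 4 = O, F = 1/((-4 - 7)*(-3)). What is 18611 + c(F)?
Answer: 614032/33 ≈ 18607.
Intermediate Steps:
F = 1/33 (F = 1/(-11*(-3)) = 1/33 ≈ 0.030303)
c(O) = -4 + O
18611 + c(F) = 18611 + (-4 + 1/33) = 18611 - 131/33 = 614032/33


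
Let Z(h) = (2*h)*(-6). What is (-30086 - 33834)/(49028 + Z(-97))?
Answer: -3995/3137 ≈ -1.2735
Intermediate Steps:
Z(h) = -12*h
(-30086 - 33834)/(49028 + Z(-97)) = (-30086 - 33834)/(49028 - 12*(-97)) = -63920/(49028 + 1164) = -63920/50192 = -63920*1/50192 = -3995/3137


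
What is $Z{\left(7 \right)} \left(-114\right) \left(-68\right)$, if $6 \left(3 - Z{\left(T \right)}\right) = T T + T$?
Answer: $-49096$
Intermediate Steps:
$Z{\left(T \right)} = 3 - \frac{T}{6} - \frac{T^{2}}{6}$ ($Z{\left(T \right)} = 3 - \frac{T T + T}{6} = 3 - \frac{T^{2} + T}{6} = 3 - \frac{T + T^{2}}{6} = 3 - \left(\frac{T}{6} + \frac{T^{2}}{6}\right) = 3 - \frac{T}{6} - \frac{T^{2}}{6}$)
$Z{\left(7 \right)} \left(-114\right) \left(-68\right) = \left(3 - \frac{7}{6} - \frac{7^{2}}{6}\right) \left(-114\right) \left(-68\right) = \left(3 - \frac{7}{6} - \frac{49}{6}\right) \left(-114\right) \left(-68\right) = \left(- \frac{19}{3}\right) \left(-114\right) \left(-68\right) = 722 \left(-68\right) = -49096$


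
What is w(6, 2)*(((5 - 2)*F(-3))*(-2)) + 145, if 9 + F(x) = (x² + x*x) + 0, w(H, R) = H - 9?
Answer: 307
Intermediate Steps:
w(H, R) = -9 + H
F(x) = -9 + 2*x² (F(x) = -9 + ((x² + x*x) + 0) = -9 + ((x² + x²) + 0) = -9 + (2*x² + 0) = -9 + 2*x²)
w(6, 2)*(((5 - 2)*F(-3))*(-2)) + 145 = (-9 + 6)*(((5 - 2)*(-9 + 2*(-3)²))*(-2)) + 145 = -3*3*(-9 + 2*9)*(-2) + 145 = -3*3*(-9 + 18)*(-2) + 145 = -3*3*9*(-2) + 145 = -81*(-2) + 145 = -3*(-54) + 145 = 162 + 145 = 307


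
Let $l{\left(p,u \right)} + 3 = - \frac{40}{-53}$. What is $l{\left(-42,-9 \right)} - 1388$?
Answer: $- \frac{73683}{53} \approx -1390.2$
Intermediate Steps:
$l{\left(p,u \right)} = - \frac{119}{53}$ ($l{\left(p,u \right)} = -3 - \frac{40}{-53} = -3 - - \frac{40}{53} = -3 + \frac{40}{53} = - \frac{119}{53}$)
$l{\left(-42,-9 \right)} - 1388 = - \frac{119}{53} - 1388 = - \frac{73683}{53}$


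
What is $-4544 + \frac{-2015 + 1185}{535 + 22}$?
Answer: $- \frac{2531838}{557} \approx -4545.5$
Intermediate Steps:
$-4544 + \frac{-2015 + 1185}{535 + 22} = -4544 - \frac{830}{557} = - \frac{2531838}{557}$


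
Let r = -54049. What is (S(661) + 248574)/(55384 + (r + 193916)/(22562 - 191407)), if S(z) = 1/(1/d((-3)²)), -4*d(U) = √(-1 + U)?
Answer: 41970477030/9351171613 - 168845*√2/18702343226 ≈ 4.4882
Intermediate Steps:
d(U) = -√(-1 + U)/4
S(z) = -√2/2 (S(z) = 1/(1/(-√(-1 + (-3)²)/4)) = 1/(1/(-√(-1 + 9)/4)) = 1/(1/(-√2/2)) = 1/(-√2) = -√2/2)
(S(661) + 248574)/(55384 + (r + 193916)/(22562 - 191407)) = (-√2/2 + 248574)/(55384 + (-54049 + 193916)/(22562 - 191407)) = (248574 - √2/2)/(55384 + 139867/(-168845)) = (248574 - √2/2)/(55384 + 139867*(-1/168845)) = (248574 - √2/2)/(55384 - 139867/168845) = (248574 - √2/2)/(9351171613/168845) = (248574 - √2/2)*(168845/9351171613) = 41970477030/9351171613 - 168845*√2/18702343226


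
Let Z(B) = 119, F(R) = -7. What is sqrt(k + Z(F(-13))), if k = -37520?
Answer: I*sqrt(37401) ≈ 193.39*I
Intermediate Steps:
sqrt(k + Z(F(-13))) = sqrt(-37520 + 119) = sqrt(-37401) = I*sqrt(37401)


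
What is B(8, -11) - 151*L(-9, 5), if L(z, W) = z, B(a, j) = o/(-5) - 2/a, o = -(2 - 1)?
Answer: 27179/20 ≈ 1358.9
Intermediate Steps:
o = -1 (o = -1*1 = -1)
B(a, j) = ⅕ - 2/a (B(a, j) = -1/(-5) - 2/a = -1*(-⅕) - 2/a = ⅕ - 2/a)
B(8, -11) - 151*L(-9, 5) = (⅕)*(-10 + 8)/8 - 151*(-9) = (⅕)*(⅛)*(-2) + 1359 = -1/20 + 1359 = 27179/20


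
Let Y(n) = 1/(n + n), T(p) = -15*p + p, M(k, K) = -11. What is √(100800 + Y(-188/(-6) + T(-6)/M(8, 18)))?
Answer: √61641632103/782 ≈ 317.49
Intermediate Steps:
T(p) = -14*p
Y(n) = 1/(2*n)
√(100800 + Y(-188/(-6) + T(-6)/M(8, 18))) = √(100800 + 1/(2*(-188/(-6) - 14*(-6)/(-11)))) = √(100800 + 1/(2*(-188*(-⅙) + 84*(-1/11)))) = √(100800 + 1/(2*(94/3 - 84/11))) = √(100800 + 1/(2*(782/33))) = √(100800 + (½)*(33/782)) = √(100800 + 33/1564) = √(157651233/1564) = √61641632103/782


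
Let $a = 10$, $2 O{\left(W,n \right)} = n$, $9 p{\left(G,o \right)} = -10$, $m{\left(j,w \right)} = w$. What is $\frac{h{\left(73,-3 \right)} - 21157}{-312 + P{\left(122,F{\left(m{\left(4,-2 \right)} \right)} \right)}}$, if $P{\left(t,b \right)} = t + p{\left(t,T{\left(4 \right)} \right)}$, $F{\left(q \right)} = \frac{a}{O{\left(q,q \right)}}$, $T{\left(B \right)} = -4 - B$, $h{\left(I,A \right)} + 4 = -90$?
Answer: $\frac{191259}{1720} \approx 111.2$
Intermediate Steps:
$h{\left(I,A \right)} = -94$ ($h{\left(I,A \right)} = -4 - 90 = -94$)
$p{\left(G,o \right)} = - \frac{10}{9}$ ($p{\left(G,o \right)} = \frac{1}{9} \left(-10\right) = - \frac{10}{9}$)
$O{\left(W,n \right)} = \frac{n}{2}$
$F{\left(q \right)} = \frac{20}{q}$ ($F{\left(q \right)} = \frac{10}{\frac{1}{2} q} = 10 \frac{2}{q} = \frac{20}{q}$)
$P{\left(t,b \right)} = - \frac{10}{9} + t$ ($P{\left(t,b \right)} = t - \frac{10}{9} = - \frac{10}{9} + t$)
$\frac{h{\left(73,-3 \right)} - 21157}{-312 + P{\left(122,F{\left(m{\left(4,-2 \right)} \right)} \right)}} = \frac{-94 - 21157}{-312 + \left(- \frac{10}{9} + 122\right)} = - \frac{21251}{-312 + \frac{1088}{9}} = - \frac{21251}{- \frac{1720}{9}} = \left(-21251\right) \left(- \frac{9}{1720}\right) = \frac{191259}{1720}$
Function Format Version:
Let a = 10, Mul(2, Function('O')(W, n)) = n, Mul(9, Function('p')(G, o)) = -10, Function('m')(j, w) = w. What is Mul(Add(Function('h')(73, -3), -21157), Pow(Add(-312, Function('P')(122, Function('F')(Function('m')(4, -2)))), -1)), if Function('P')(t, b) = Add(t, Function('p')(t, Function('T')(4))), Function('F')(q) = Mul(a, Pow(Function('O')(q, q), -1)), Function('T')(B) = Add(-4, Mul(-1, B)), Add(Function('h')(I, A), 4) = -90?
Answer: Rational(191259, 1720) ≈ 111.20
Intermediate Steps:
Function('h')(I, A) = -94 (Function('h')(I, A) = Add(-4, -90) = -94)
Function('p')(G, o) = Rational(-10, 9) (Function('p')(G, o) = Mul(Rational(1, 9), -10) = Rational(-10, 9))
Function('O')(W, n) = Mul(Rational(1, 2), n)
Function('F')(q) = Mul(20, Pow(q, -1)) (Function('F')(q) = Mul(10, Pow(Mul(Rational(1, 2), q), -1)) = Mul(10, Mul(2, Pow(q, -1))) = Mul(20, Pow(q, -1)))
Function('P')(t, b) = Add(Rational(-10, 9), t) (Function('P')(t, b) = Add(t, Rational(-10, 9)) = Add(Rational(-10, 9), t))
Mul(Add(Function('h')(73, -3), -21157), Pow(Add(-312, Function('P')(122, Function('F')(Function('m')(4, -2)))), -1)) = Mul(Add(-94, -21157), Pow(Add(-312, Add(Rational(-10, 9), 122)), -1)) = Mul(-21251, Pow(Add(-312, Rational(1088, 9)), -1)) = Mul(-21251, Pow(Rational(-1720, 9), -1)) = Mul(-21251, Rational(-9, 1720)) = Rational(191259, 1720)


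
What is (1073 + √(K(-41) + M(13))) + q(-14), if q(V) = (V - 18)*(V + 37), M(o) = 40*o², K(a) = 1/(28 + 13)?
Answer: 337 + √11363601/41 ≈ 419.22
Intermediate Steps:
K(a) = 1/41
q(V) = (-18 + V)*(37 + V)
(1073 + √(K(-41) + M(13))) + q(-14) = (1073 + √(1/41 + 40*13²)) + (-666 + (-14)² + 19*(-14)) = (1073 + √(1/41 + 40*169)) + (-666 + 196 - 266) = (1073 + √(1/41 + 6760)) - 736 = (1073 + √(277161/41)) - 736 = (1073 + √11363601/41) - 736 = 337 + √11363601/41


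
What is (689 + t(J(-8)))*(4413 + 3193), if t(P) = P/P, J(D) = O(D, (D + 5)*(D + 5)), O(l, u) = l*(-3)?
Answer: 5248140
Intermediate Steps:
O(l, u) = -3*l
J(D) = -3*D
t(P) = 1
(689 + t(J(-8)))*(4413 + 3193) = (689 + 1)*(4413 + 3193) = 690*7606 = 5248140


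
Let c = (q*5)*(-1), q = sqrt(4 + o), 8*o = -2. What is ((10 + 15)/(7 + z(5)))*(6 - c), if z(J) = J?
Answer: 25/2 + 125*sqrt(15)/24 ≈ 32.672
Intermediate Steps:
o = -1/4 (o = (1/8)*(-2) = -1/4 ≈ -0.25000)
q = sqrt(15)/2 (q = sqrt(4 - 1/4) = sqrt(15/4) = sqrt(15)/2 ≈ 1.9365)
c = -5*sqrt(15)/2 (c = ((sqrt(15)/2)*5)*(-1) = (5*sqrt(15)/2)*(-1) = -5*sqrt(15)/2 ≈ -9.6825)
((10 + 15)/(7 + z(5)))*(6 - c) = ((10 + 15)/(7 + 5))*(6 - (-5)*sqrt(15)/2) = (25/12)*(6 + 5*sqrt(15)/2) = (25*(1/12))*(6 + 5*sqrt(15)/2) = 25*(6 + 5*sqrt(15)/2)/12 = 25/2 + 125*sqrt(15)/24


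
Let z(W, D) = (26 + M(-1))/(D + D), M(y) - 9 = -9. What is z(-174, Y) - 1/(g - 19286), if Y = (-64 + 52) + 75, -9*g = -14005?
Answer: 2074964/10052847 ≈ 0.20641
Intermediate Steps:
M(y) = 0 (M(y) = 9 - 9 = 0)
g = 14005/9 (g = -⅑*(-14005) = 14005/9 ≈ 1556.1)
Y = 63 (Y = -12 + 75 = 63)
z(W, D) = 13/D (z(W, D) = (26 + 0)/(D + D) = 26/((2*D)) = 26*(1/(2*D)) = 13/D)
z(-174, Y) - 1/(g - 19286) = 13/63 - 1/(14005/9 - 19286) = 13*(1/63) - 1/(-159569/9) = 13/63 - 1*(-9/159569) = 13/63 + 9/159569 = 2074964/10052847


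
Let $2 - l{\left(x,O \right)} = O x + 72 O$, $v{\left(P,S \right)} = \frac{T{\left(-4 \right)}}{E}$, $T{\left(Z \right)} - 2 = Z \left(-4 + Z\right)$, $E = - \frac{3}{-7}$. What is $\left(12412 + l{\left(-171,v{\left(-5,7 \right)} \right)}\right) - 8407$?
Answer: $11861$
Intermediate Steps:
$E = \frac{3}{7}$ ($E = \left(-3\right) \left(- \frac{1}{7}\right) = \frac{3}{7} \approx 0.42857$)
$T{\left(Z \right)} = 2 + Z \left(-4 + Z\right)$
$v{\left(P,S \right)} = \frac{238}{3}$ ($v{\left(P,S \right)} = \frac{2 + \left(-4\right)^{2} - -16}{\frac{3}{7}} = \left(2 + 16 + 16\right) \frac{7}{3} = 34 \cdot \frac{7}{3} = \frac{238}{3}$)
$l{\left(x,O \right)} = 2 - 72 O - O x$ ($l{\left(x,O \right)} = 2 - \left(O x + 72 O\right) = 2 - \left(72 O + O x\right) = 2 - 72 O - O x$)
$\left(12412 + l{\left(-171,v{\left(-5,7 \right)} \right)}\right) - 8407 = \left(12412 - \left(5710 - 13566\right)\right) - 8407 = \left(12412 + \left(2 - 5712 + 13566\right)\right) - 8407 = \left(12412 + 7856\right) - 8407 = 20268 - 8407 = 11861$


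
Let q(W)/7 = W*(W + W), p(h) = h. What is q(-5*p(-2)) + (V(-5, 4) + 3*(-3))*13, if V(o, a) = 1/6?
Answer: 7711/6 ≈ 1285.2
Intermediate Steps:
V(o, a) = ⅙
q(W) = 14*W² (q(W) = 7*(W*(W + W)) = 7*(W*(2*W)) = 7*(2*W²) = 14*W²)
q(-5*p(-2)) + (V(-5, 4) + 3*(-3))*13 = 14*(-5*(-2))² + (⅙ + 3*(-3))*13 = 14*10² + (⅙ - 9)*13 = 14*100 - 53/6*13 = 1400 - 689/6 = 7711/6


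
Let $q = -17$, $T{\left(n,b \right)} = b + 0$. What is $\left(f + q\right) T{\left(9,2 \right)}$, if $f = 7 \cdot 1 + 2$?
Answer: $-16$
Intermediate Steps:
$T{\left(n,b \right)} = b$
$f = 9$ ($f = 7 + 2 = 9$)
$\left(f + q\right) T{\left(9,2 \right)} = \left(9 - 17\right) 2 = \left(-8\right) 2 = -16$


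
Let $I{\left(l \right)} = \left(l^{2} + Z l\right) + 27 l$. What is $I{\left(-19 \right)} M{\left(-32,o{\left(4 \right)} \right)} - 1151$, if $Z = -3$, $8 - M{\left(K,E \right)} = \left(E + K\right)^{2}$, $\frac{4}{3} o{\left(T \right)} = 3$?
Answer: $\frac{1314719}{16} \approx 82170.0$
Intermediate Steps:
$o{\left(T \right)} = \frac{9}{4}$ ($o{\left(T \right)} = \frac{3}{4} \cdot 3 = \frac{9}{4}$)
$M{\left(K,E \right)} = 8 - \left(E + K\right)^{2}$
$I{\left(l \right)} = l^{2} + 24 l$ ($I{\left(l \right)} = \left(l^{2} - 3 l\right) + 27 l = l^{2} + 24 l$)
$I{\left(-19 \right)} M{\left(-32,o{\left(4 \right)} \right)} - 1151 = - 19 \left(24 - 19\right) \left(8 - \left(\frac{9}{4} - 32\right)^{2}\right) - 1151 = \left(-19\right) 5 \left(8 - \left(- \frac{119}{4}\right)^{2}\right) - 1151 = - 95 \left(8 - \frac{14161}{16}\right) - 1151 = \left(-95\right) \left(- \frac{14033}{16}\right) - 1151 = \frac{1333135}{16} - 1151 = \frac{1314719}{16}$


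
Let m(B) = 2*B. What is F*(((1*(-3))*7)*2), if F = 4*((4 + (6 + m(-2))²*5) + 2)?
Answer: -4368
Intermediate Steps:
F = 104 (F = 4*((4 + (6 + 2*(-2))²*5) + 2) = 4*((4 + (6 - 4)²*5) + 2) = 4*((4 + 2²*5) + 2) = 4*((4 + 4*5) + 2) = 4*((4 + 20) + 2) = 4*(24 + 2) = 4*26 = 104)
F*(((1*(-3))*7)*2) = 104*(((1*(-3))*7)*2) = 104*(-3*7*2) = 104*(-21*2) = 104*(-42) = -4368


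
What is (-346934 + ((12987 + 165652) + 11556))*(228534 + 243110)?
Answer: -73925008916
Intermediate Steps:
(-346934 + ((12987 + 165652) + 11556))*(228534 + 243110) = (-346934 + (178639 + 11556))*471644 = (-346934 + 190195)*471644 = -156739*471644 = -73925008916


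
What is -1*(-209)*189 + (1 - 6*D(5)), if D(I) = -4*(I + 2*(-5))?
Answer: 39382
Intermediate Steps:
D(I) = 40 - 4*I (D(I) = -4*(I - 10) = -4*(-10 + I) = 40 - 4*I)
-1*(-209)*189 + (1 - 6*D(5)) = -1*(-209)*189 + (1 - 6*(40 - 4*5)) = 209*189 + (1 - 6*(40 - 20)) = 39501 + (1 - 6*20) = 39501 + (1 - 120) = 39501 - 119 = 39382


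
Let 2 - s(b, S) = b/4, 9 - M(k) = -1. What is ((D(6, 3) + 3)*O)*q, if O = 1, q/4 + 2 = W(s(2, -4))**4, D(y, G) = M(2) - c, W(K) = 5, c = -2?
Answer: 37380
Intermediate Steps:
M(k) = 10 (M(k) = 9 - 1*(-1) = 9 + 1 = 10)
s(b, S) = 2 - b/4
D(y, G) = 12 (D(y, G) = 10 - 1*(-2) = 10 + 2 = 12)
q = 2492 (q = -8 + 4*5**4 = -8 + 4*625 = -8 + 2500 = 2492)
((D(6, 3) + 3)*O)*q = ((12 + 3)*1)*2492 = (15*1)*2492 = 15*2492 = 37380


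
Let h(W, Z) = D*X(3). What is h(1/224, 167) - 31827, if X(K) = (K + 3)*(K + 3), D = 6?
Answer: -31611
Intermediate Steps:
X(K) = (3 + K)² (X(K) = (3 + K)*(3 + K) = (3 + K)²)
h(W, Z) = 216 (h(W, Z) = 6*(3 + 3)² = 6*6² = 6*36 = 216)
h(1/224, 167) - 31827 = 216 - 31827 = -31611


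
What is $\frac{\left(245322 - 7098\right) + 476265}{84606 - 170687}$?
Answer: $- \frac{714489}{86081} \approx -8.3002$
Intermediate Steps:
$\frac{\left(245322 - 7098\right) + 476265}{84606 - 170687} = \frac{\left(245322 - 7098\right) + 476265}{-86081} = \left(238224 + 476265\right) \left(- \frac{1}{86081}\right) = 714489 \left(- \frac{1}{86081}\right) = - \frac{714489}{86081}$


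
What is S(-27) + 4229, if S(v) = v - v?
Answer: 4229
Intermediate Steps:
S(v) = 0
S(-27) + 4229 = 0 + 4229 = 4229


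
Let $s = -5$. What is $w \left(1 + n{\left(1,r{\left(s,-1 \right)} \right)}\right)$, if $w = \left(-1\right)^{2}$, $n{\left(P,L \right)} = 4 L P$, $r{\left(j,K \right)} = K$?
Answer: $-3$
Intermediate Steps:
$n{\left(P,L \right)} = 4 L P$
$w = 1$
$w \left(1 + n{\left(1,r{\left(s,-1 \right)} \right)}\right) = 1 \left(1 + 4 \left(-1\right) 1\right) = 1 \left(1 - 4\right) = 1 \left(-3\right) = -3$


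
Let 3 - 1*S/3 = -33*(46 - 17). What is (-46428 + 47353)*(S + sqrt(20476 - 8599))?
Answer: 2664000 + 925*sqrt(11877) ≈ 2.7648e+6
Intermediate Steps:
S = 2880 (S = 9 - (-99)*(46 - 17) = 9 - (-99)*29 = 9 - 3*(-957) = 9 + 2871 = 2880)
(-46428 + 47353)*(S + sqrt(20476 - 8599)) = (-46428 + 47353)*(2880 + sqrt(20476 - 8599)) = 925*(2880 + sqrt(11877)) = 2664000 + 925*sqrt(11877)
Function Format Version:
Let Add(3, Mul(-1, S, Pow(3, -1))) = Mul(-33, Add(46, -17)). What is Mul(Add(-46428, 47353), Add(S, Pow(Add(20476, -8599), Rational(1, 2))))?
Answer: Add(2664000, Mul(925, Pow(11877, Rational(1, 2)))) ≈ 2.7648e+6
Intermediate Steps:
S = 2880 (S = Add(9, Mul(-3, Mul(-33, Add(46, -17)))) = Add(9, Mul(-3, Mul(-33, 29))) = Add(9, Mul(-3, -957)) = Add(9, 2871) = 2880)
Mul(Add(-46428, 47353), Add(S, Pow(Add(20476, -8599), Rational(1, 2)))) = Mul(Add(-46428, 47353), Add(2880, Pow(Add(20476, -8599), Rational(1, 2)))) = Mul(925, Add(2880, Pow(11877, Rational(1, 2)))) = Add(2664000, Mul(925, Pow(11877, Rational(1, 2))))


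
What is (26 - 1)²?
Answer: 625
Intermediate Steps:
(26 - 1)² = 25² = 625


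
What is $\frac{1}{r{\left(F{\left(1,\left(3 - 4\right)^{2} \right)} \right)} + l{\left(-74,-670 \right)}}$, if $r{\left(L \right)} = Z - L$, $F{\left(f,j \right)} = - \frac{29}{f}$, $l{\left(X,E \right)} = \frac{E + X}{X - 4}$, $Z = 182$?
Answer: $\frac{13}{2867} \approx 0.0045344$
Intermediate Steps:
$l{\left(X,E \right)} = \frac{E + X}{-4 + X}$
$r{\left(L \right)} = 182 - L$
$\frac{1}{r{\left(F{\left(1,\left(3 - 4\right)^{2} \right)} \right)} + l{\left(-74,-670 \right)}} = \frac{1}{\left(182 - - \frac{29}{1}\right) + \frac{-670 - 74}{-4 - 74}} = \frac{1}{\left(182 - \left(-29\right) 1\right) + \frac{1}{-78} \left(-744\right)} = \frac{1}{\left(182 - -29\right) - - \frac{124}{13}} = \frac{1}{\left(182 + 29\right) + \frac{124}{13}} = \frac{1}{211 + \frac{124}{13}} = \frac{1}{\frac{2867}{13}} = \frac{13}{2867}$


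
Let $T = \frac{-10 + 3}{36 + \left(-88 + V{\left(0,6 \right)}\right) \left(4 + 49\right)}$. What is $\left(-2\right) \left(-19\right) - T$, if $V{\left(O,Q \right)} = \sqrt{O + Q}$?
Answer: $\frac{406612872}{10700765} - \frac{371 \sqrt{6}}{21401530} \approx 37.998$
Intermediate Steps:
$T = - \frac{7}{-4628 + 53 \sqrt{6}}$ ($T = \frac{-10 + 3}{36 + \left(-88 + \sqrt{0 + 6}\right) \left(4 + 49\right)} = - \frac{7}{36 + \left(-88 + \sqrt{6}\right) 53} = - \frac{7}{36 - \left(4664 - 53 \sqrt{6}\right)} = - \frac{7}{-4628 + 53 \sqrt{6}} \approx 0.0015562$)
$\left(-2\right) \left(-19\right) - T = \left(-2\right) \left(-19\right) - \left(\frac{16198}{10700765} + \frac{371 \sqrt{6}}{21401530}\right) = 38 - \left(\frac{16198}{10700765} + \frac{371 \sqrt{6}}{21401530}\right) = \frac{406612872}{10700765} - \frac{371 \sqrt{6}}{21401530}$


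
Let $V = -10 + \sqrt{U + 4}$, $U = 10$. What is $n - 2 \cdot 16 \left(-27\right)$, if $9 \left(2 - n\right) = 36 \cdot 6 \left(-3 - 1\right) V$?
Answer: $-94 + 96 \sqrt{14} \approx 265.2$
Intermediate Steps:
$V = -10 + \sqrt{14}$ ($V = -10 + \sqrt{10 + 4} = -10 + \sqrt{14} \approx -6.2583$)
$n = -958 + 96 \sqrt{14}$ ($n = 2 - \frac{36 \cdot 6 \left(-3 - 1\right) \left(-10 + \sqrt{14}\right)}{9} = 2 - \frac{36 \cdot 6 \left(-4\right) \left(-10 + \sqrt{14}\right)}{9} = 2 - \frac{36 \left(-24\right) \left(-10 + \sqrt{14}\right)}{9} = 2 - \frac{\left(-864\right) \left(-10 + \sqrt{14}\right)}{9} = 2 - \frac{8640 - 864 \sqrt{14}}{9} = 2 - \left(960 - 96 \sqrt{14}\right) = -958 + 96 \sqrt{14} \approx -598.8$)
$n - 2 \cdot 16 \left(-27\right) = \left(-958 + 96 \sqrt{14}\right) - 2 \cdot 16 \left(-27\right) = \left(-958 + 96 \sqrt{14}\right) - 32 \left(-27\right) = \left(-958 + 96 \sqrt{14}\right) - -864 = \left(-958 + 96 \sqrt{14}\right) + 864 = -94 + 96 \sqrt{14}$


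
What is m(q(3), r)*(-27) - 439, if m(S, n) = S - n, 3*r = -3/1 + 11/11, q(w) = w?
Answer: -538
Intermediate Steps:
r = -2/3 (r = (-3/1 + 11/11)/3 = (-3*1 + 11*(1/11))/3 = (-3 + 1)/3 = (1/3)*(-2) = -2/3 ≈ -0.66667)
m(q(3), r)*(-27) - 439 = (3 - 1*(-2/3))*(-27) - 439 = (3 + 2/3)*(-27) - 439 = (11/3)*(-27) - 439 = -99 - 439 = -538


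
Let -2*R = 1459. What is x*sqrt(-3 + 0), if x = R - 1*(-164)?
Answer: -1131*I*sqrt(3)/2 ≈ -979.47*I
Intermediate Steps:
R = -1459/2 (R = -1/2*1459 = -1459/2 ≈ -729.50)
x = -1131/2 (x = -1459/2 - 1*(-164) = -1459/2 + 164 = -1131/2 ≈ -565.50)
x*sqrt(-3 + 0) = -1131*sqrt(-3 + 0)/2 = -1131*I*sqrt(3)/2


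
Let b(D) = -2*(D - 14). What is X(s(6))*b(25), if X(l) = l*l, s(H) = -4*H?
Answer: -12672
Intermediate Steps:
X(l) = l²
b(D) = 28 - 2*D (b(D) = -2*(-14 + D) = 28 - 2*D)
X(s(6))*b(25) = (-4*6)²*(28 - 2*25) = (-24)²*(28 - 50) = 576*(-22) = -12672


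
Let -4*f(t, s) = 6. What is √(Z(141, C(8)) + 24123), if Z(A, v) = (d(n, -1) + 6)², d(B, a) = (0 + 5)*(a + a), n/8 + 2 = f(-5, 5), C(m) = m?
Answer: √24139 ≈ 155.37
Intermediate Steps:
f(t, s) = -3/2 (f(t, s) = -¼*6 = -3/2)
n = -28 (n = -16 + 8*(-3/2) = -16 - 12 = -28)
d(B, a) = 10*a (d(B, a) = 5*(2*a) = 10*a)
Z(A, v) = 16 (Z(A, v) = (10*(-1) + 6)² = (-10 + 6)² = (-4)² = 16)
√(Z(141, C(8)) + 24123) = √(16 + 24123) = √24139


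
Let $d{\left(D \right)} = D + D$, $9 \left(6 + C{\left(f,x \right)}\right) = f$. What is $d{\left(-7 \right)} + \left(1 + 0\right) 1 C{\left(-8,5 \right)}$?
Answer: $- \frac{188}{9} \approx -20.889$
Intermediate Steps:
$C{\left(f,x \right)} = -6 + \frac{f}{9}$
$d{\left(D \right)} = 2 D$
$d{\left(-7 \right)} + \left(1 + 0\right) 1 C{\left(-8,5 \right)} = 2 \left(-7\right) + \left(1 + 0\right) 1 \left(-6 + \frac{1}{9} \left(-8\right)\right) = -14 + 1 \cdot 1 \left(-6 - \frac{8}{9}\right) = -14 + 1 \left(- \frac{62}{9}\right) = -14 - \frac{62}{9} = - \frac{188}{9}$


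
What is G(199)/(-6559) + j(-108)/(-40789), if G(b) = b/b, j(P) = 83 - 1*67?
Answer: -20819/38219293 ≈ -0.00054472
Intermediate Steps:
j(P) = 16 (j(P) = 83 - 67 = 16)
G(b) = 1
G(199)/(-6559) + j(-108)/(-40789) = 1/(-6559) + 16/(-40789) = 1*(-1/6559) + 16*(-1/40789) = -1/6559 - 16/40789 = -20819/38219293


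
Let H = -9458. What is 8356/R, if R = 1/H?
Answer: -79031048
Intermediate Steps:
R = -1/9458 (R = 1/(-9458) = -1/9458 ≈ -0.00010573)
8356/R = 8356/(-1/9458) = 8356*(-9458) = -79031048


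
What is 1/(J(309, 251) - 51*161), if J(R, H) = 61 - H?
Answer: -1/8401 ≈ -0.00011903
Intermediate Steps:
1/(J(309, 251) - 51*161) = 1/((61 - 1*251) - 51*161) = 1/((61 - 251) - 8211) = 1/(-190 - 8211) = 1/(-8401) = -1/8401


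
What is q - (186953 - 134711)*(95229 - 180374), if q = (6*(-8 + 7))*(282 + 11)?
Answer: 4448143332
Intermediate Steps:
q = -1758 (q = (6*(-1))*293 = -6*293 = -1758)
q - (186953 - 134711)*(95229 - 180374) = -1758 - (186953 - 134711)*(95229 - 180374) = -1758 - 52242*(-85145) = -1758 - 1*(-4448145090) = -1758 + 4448145090 = 4448143332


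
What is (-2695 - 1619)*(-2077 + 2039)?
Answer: 163932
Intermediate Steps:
(-2695 - 1619)*(-2077 + 2039) = -4314*(-38) = 163932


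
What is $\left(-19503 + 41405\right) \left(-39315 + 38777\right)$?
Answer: $-11783276$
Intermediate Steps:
$\left(-19503 + 41405\right) \left(-39315 + 38777\right) = 21902 \left(-538\right) = -11783276$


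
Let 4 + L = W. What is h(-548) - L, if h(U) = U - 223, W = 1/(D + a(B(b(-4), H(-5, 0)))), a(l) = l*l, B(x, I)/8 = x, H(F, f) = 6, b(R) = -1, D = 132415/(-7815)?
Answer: -56413646/73549 ≈ -767.02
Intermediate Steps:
D = -26483/1563 (D = 132415*(-1/7815) = -26483/1563 ≈ -16.944)
B(x, I) = 8*x
a(l) = l²
W = 1563/73549 (W = 1/(-26483/1563 + (8*(-1))²) = 1/(-26483/1563 + (-8)²) = 1/(-26483/1563 + 64) = 1/(73549/1563) = 1563/73549 ≈ 0.021251)
h(U) = -223 + U
L = -292633/73549 (L = -4 + 1563/73549 = -292633/73549 ≈ -3.9787)
h(-548) - L = (-223 - 548) - 1*(-292633/73549) = -771 + 292633/73549 = -56413646/73549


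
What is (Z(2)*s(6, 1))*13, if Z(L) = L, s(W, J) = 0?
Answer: 0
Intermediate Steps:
(Z(2)*s(6, 1))*13 = (2*0)*13 = 0*13 = 0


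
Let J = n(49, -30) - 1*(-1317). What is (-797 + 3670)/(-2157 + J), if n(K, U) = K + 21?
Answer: -2873/770 ≈ -3.7312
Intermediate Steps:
n(K, U) = 21 + K
J = 1387 (J = (21 + 49) - 1*(-1317) = 70 + 1317 = 1387)
(-797 + 3670)/(-2157 + J) = (-797 + 3670)/(-2157 + 1387) = 2873/(-770) = 2873*(-1/770) = -2873/770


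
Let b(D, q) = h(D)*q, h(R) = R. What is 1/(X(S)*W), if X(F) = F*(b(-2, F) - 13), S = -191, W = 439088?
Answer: -1/30946483152 ≈ -3.2314e-11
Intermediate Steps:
b(D, q) = D*q
X(F) = F*(-13 - 2*F) (X(F) = F*(-2*F - 13) = F*(-13 - 2*F))
1/(X(S)*W) = 1/(-191*(-13 - 2*(-191))*439088) = (1/439088)/(-191*(-13 + 382)) = (1/439088)/(-191*369) = (1/439088)/(-70479) = -1/70479*1/439088 = -1/30946483152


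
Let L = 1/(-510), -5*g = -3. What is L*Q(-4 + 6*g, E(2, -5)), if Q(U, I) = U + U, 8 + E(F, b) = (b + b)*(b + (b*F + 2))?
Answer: 2/1275 ≈ 0.0015686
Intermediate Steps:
g = 3/5 (g = -1/5*(-3) = 3/5 ≈ 0.60000)
E(F, b) = -8 + 2*b*(2 + b + F*b) (E(F, b) = -8 + (b + b)*(b + (b*F + 2)) = -8 + (2*b)*(b + (F*b + 2)) = -8 + (2*b)*(b + (2 + F*b)) = -8 + (2*b)*(2 + b + F*b) = -8 + 2*b*(2 + b + F*b))
Q(U, I) = 2*U
L = -1/510 ≈ -0.0019608
L*Q(-4 + 6*g, E(2, -5)) = -(-4 + 6*(3/5))/255 = -(-4 + 18/5)/255 = -(-2)/(255*5) = -1/510*(-4/5) = 2/1275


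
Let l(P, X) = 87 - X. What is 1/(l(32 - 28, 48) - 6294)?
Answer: -1/6255 ≈ -0.00015987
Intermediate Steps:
1/(l(32 - 28, 48) - 6294) = 1/((87 - 1*48) - 6294) = 1/((87 - 48) - 6294) = 1/(39 - 6294) = 1/(-6255) = -1/6255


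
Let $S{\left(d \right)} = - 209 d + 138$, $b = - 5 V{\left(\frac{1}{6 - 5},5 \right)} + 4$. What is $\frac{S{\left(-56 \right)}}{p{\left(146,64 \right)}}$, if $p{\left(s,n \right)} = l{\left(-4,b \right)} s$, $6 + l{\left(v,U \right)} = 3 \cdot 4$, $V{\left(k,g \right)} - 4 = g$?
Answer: $\frac{5921}{438} \approx 13.518$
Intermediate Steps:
$V{\left(k,g \right)} = 4 + g$
$b = -41$ ($b = - 5 \left(4 + 5\right) + 4 = \left(-5\right) 9 + 4 = -45 + 4 = -41$)
$S{\left(d \right)} = 138 - 209 d$
$l{\left(v,U \right)} = 6$ ($l{\left(v,U \right)} = -6 + 3 \cdot 4 = -6 + 12 = 6$)
$p{\left(s,n \right)} = 6 s$
$\frac{S{\left(-56 \right)}}{p{\left(146,64 \right)}} = \frac{138 - -11704}{6 \cdot 146} = \frac{138 + 11704}{876} = 11842 \cdot \frac{1}{876} = \frac{5921}{438}$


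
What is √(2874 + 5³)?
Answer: √2999 ≈ 54.763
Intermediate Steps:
√(2874 + 5³) = √(2874 + 125) = √2999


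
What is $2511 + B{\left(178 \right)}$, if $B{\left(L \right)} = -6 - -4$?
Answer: $2509$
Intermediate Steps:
$B{\left(L \right)} = -2$ ($B{\left(L \right)} = -6 + 4 = -2$)
$2511 + B{\left(178 \right)} = 2511 - 2 = 2509$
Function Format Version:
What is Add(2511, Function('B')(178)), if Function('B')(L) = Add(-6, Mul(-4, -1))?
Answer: 2509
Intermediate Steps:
Function('B')(L) = -2 (Function('B')(L) = Add(-6, 4) = -2)
Add(2511, Function('B')(178)) = Add(2511, -2) = 2509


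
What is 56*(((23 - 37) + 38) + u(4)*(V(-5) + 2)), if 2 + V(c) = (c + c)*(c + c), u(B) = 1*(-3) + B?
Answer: 6944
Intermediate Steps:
u(B) = -3 + B
V(c) = -2 + 4*c**2 (V(c) = -2 + (c + c)*(c + c) = -2 + (2*c)*(2*c) = -2 + 4*c**2)
56*(((23 - 37) + 38) + u(4)*(V(-5) + 2)) = 56*(((23 - 37) + 38) + (-3 + 4)*((-2 + 4*(-5)**2) + 2)) = 56*((-14 + 38) + 1*((-2 + 4*25) + 2)) = 56*(24 + 1*((-2 + 100) + 2)) = 56*(24 + 1*(98 + 2)) = 56*(24 + 1*100) = 56*(24 + 100) = 56*124 = 6944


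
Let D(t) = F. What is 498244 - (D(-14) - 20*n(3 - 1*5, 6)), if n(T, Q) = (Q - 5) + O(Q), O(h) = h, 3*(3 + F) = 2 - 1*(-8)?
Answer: 1495151/3 ≈ 4.9838e+5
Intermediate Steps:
F = 1/3 (F = -3 + (2 - 1*(-8))/3 = -3 + (2 + 8)/3 = -3 + (1/3)*10 = -3 + 10/3 = 1/3 ≈ 0.33333)
n(T, Q) = -5 + 2*Q (n(T, Q) = (Q - 5) + Q = (-5 + Q) + Q = -5 + 2*Q)
D(t) = 1/3
498244 - (D(-14) - 20*n(3 - 1*5, 6)) = 498244 - (1/3 - 20*(-5 + 2*6)) = 498244 - (1/3 - 20*(-5 + 12)) = 498244 - (1/3 - 20*7) = 498244 - (1/3 - 140) = 498244 - 1*(-419/3) = 498244 + 419/3 = 1495151/3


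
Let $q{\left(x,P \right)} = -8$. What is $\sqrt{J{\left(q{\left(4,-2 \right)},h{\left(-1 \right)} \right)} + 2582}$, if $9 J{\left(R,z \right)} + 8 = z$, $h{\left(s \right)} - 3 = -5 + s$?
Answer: $\frac{\sqrt{23227}}{3} \approx 50.801$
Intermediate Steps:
$h{\left(s \right)} = -2 + s$ ($h{\left(s \right)} = 3 + \left(-5 + s\right) = -2 + s$)
$J{\left(R,z \right)} = - \frac{8}{9} + \frac{z}{9}$
$\sqrt{J{\left(q{\left(4,-2 \right)},h{\left(-1 \right)} \right)} + 2582} = \sqrt{\left(- \frac{8}{9} + \frac{-2 - 1}{9}\right) + 2582} = \sqrt{\left(- \frac{8}{9} + \frac{1}{9} \left(-3\right)\right) + 2582} = \sqrt{\left(- \frac{8}{9} - \frac{1}{3}\right) + 2582} = \sqrt{- \frac{11}{9} + 2582} = \sqrt{\frac{23227}{9}} = \frac{\sqrt{23227}}{3}$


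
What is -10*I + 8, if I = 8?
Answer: -72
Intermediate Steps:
-10*I + 8 = -10*8 + 8 = -80 + 8 = -72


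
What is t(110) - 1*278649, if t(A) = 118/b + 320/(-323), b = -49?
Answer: -4410231517/15827 ≈ -2.7865e+5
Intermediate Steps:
t(A) = -53794/15827 (t(A) = 118/(-49) + 320/(-323) = 118*(-1/49) + 320*(-1/323) = -118/49 - 320/323 = -53794/15827)
t(110) - 1*278649 = -53794/15827 - 1*278649 = -53794/15827 - 278649 = -4410231517/15827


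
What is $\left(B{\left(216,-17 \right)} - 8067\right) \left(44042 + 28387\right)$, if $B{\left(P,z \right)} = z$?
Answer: $-585516036$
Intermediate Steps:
$\left(B{\left(216,-17 \right)} - 8067\right) \left(44042 + 28387\right) = \left(-17 - 8067\right) \left(44042 + 28387\right) = \left(-8084\right) 72429 = -585516036$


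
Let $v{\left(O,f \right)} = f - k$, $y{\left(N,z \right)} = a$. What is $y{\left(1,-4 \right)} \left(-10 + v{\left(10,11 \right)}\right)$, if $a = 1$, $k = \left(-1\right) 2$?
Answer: $3$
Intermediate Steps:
$k = -2$
$y{\left(N,z \right)} = 1$
$v{\left(O,f \right)} = 2 + f$ ($v{\left(O,f \right)} = f - -2 = f + 2 = 2 + f$)
$y{\left(1,-4 \right)} \left(-10 + v{\left(10,11 \right)}\right) = 1 \left(-10 + \left(2 + 11\right)\right) = 1 \left(-10 + 13\right) = 1 \cdot 3 = 3$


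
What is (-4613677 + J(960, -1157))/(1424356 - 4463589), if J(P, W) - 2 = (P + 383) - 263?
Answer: 4612595/3039233 ≈ 1.5177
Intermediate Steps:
J(P, W) = 122 + P (J(P, W) = 2 + ((P + 383) - 263) = 2 + ((383 + P) - 263) = 2 + (120 + P) = 122 + P)
(-4613677 + J(960, -1157))/(1424356 - 4463589) = (-4613677 + (122 + 960))/(1424356 - 4463589) = (-4613677 + 1082)/(-3039233) = -4612595*(-1/3039233) = 4612595/3039233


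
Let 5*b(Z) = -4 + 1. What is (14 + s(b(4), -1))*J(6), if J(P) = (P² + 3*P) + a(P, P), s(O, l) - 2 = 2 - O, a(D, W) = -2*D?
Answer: 3906/5 ≈ 781.20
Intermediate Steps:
b(Z) = -⅗ (b(Z) = (-4 + 1)/5 = (⅕)*(-3) = -⅗)
s(O, l) = 4 - O (s(O, l) = 2 + (2 - O) = 4 - O)
J(P) = P + P² (J(P) = (P² + 3*P) - 2*P = P + P²)
(14 + s(b(4), -1))*J(6) = (14 + (4 - 1*(-⅗)))*(6*(1 + 6)) = (14 + (4 + ⅗))*(6*7) = (14 + 23/5)*42 = (93/5)*42 = 3906/5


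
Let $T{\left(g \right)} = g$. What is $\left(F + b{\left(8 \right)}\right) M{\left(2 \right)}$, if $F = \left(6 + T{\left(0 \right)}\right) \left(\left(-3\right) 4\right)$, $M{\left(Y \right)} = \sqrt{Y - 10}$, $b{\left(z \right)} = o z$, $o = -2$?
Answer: $- 176 i \sqrt{2} \approx - 248.9 i$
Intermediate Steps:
$b{\left(z \right)} = - 2 z$
$M{\left(Y \right)} = \sqrt{-10 + Y}$
$F = -72$ ($F = \left(6 + 0\right) \left(\left(-3\right) 4\right) = 6 \left(-12\right) = -72$)
$\left(F + b{\left(8 \right)}\right) M{\left(2 \right)} = \left(-72 - 16\right) \sqrt{-10 + 2} = \left(-72 - 16\right) \sqrt{-8} = - 88 \cdot 2 i \sqrt{2} = - 176 i \sqrt{2}$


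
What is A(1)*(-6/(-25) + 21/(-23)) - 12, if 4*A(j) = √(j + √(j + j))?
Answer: -12 - 387*√(1 + √2)/2300 ≈ -12.261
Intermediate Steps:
A(j) = √(j + √2*√j)/4 (A(j) = √(j + √(j + j))/4 = √(j + √(2*j))/4 = √(j + √2*√j)/4)
A(1)*(-6/(-25) + 21/(-23)) - 12 = (√(1 + √2*√1)/4)*(-6/(-25) + 21/(-23)) - 12 = (√(1 + √2*1)/4)*(-6*(-1/25) + 21*(-1/23)) - 12 = (√(1 + √2)/4)*(6/25 - 21/23) - 12 = (√(1 + √2)/4)*(-387/575) - 12 = -387*√(1 + √2)/2300 - 12 = -12 - 387*√(1 + √2)/2300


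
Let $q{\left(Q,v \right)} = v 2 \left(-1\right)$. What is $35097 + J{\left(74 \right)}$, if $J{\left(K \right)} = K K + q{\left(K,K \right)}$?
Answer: $40425$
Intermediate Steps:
$q{\left(Q,v \right)} = - 2 v$ ($q{\left(Q,v \right)} = 2 v \left(-1\right) = - 2 v$)
$J{\left(K \right)} = K^{2} - 2 K$ ($J{\left(K \right)} = K K - 2 K = K^{2} - 2 K$)
$35097 + J{\left(74 \right)} = 35097 + 74 \left(-2 + 74\right) = 35097 + 74 \cdot 72 = 35097 + 5328 = 40425$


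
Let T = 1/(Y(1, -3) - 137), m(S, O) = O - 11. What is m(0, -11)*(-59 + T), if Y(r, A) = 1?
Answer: 88275/68 ≈ 1298.2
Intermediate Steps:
m(S, O) = -11 + O
T = -1/136 (T = 1/(1 - 137) = 1/(-136) = -1/136 ≈ -0.0073529)
m(0, -11)*(-59 + T) = (-11 - 11)*(-59 - 1/136) = -22*(-8025/136) = 88275/68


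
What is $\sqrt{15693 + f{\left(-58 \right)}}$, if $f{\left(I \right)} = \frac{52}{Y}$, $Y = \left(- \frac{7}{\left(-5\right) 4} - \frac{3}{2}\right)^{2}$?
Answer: $\frac{\sqrt{8322397}}{23} \approx 125.43$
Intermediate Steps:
$Y = \frac{529}{400}$ ($Y = \left(- \frac{7}{-20} - \frac{3}{2}\right)^{2} = \left(\left(-7\right) \left(- \frac{1}{20}\right) - \frac{3}{2}\right)^{2} = \left(\frac{7}{20} - \frac{3}{2}\right)^{2} = \left(- \frac{23}{20}\right)^{2} = \frac{529}{400} \approx 1.3225$)
$f{\left(I \right)} = \frac{20800}{529}$ ($f{\left(I \right)} = \frac{52}{\frac{529}{400}} = 52 \cdot \frac{400}{529} = \frac{20800}{529}$)
$\sqrt{15693 + f{\left(-58 \right)}} = \sqrt{15693 + \frac{20800}{529}} = \sqrt{\frac{8322397}{529}} = \frac{\sqrt{8322397}}{23}$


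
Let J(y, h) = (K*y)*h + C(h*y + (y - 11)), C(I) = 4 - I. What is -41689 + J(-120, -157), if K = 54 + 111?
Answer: 3048206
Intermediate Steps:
K = 165
J(y, h) = 15 - y + 164*h*y (J(y, h) = (165*y)*h + (4 - (h*y + (y - 11))) = 165*h*y + (4 - (h*y + (-11 + y))) = 165*h*y + (4 - (-11 + y + h*y)) = 165*h*y + (4 + (11 - y - h*y)) = 165*h*y + (15 - y - h*y) = 15 - y + 164*h*y)
-41689 + J(-120, -157) = -41689 + (15 - 1*(-120) + 164*(-157)*(-120)) = -41689 + (15 + 120 + 3089760) = -41689 + 3089895 = 3048206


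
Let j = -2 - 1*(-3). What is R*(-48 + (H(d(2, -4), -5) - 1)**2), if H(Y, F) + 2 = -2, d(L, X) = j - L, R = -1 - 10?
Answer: 253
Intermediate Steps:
j = 1 (j = -2 + 3 = 1)
R = -11
d(L, X) = 1 - L
H(Y, F) = -4 (H(Y, F) = -2 - 2 = -4)
R*(-48 + (H(d(2, -4), -5) - 1)**2) = -11*(-48 + (-4 - 1)**2) = -11*(-48 + (-5)**2) = -11*(-48 + 25) = -11*(-23) = 253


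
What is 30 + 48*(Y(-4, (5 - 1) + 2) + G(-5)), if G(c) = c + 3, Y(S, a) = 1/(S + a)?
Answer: -42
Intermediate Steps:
G(c) = 3 + c
30 + 48*(Y(-4, (5 - 1) + 2) + G(-5)) = 30 + 48*(1/(-4 + ((5 - 1) + 2)) + (3 - 5)) = 30 + 48*(1/(-4 + (4 + 2)) - 2) = 30 + 48*(1/(-4 + 6) - 2) = 30 + 48*(1/2 - 2) = 30 + 48*(½ - 2) = 30 + 48*(-3/2) = 30 - 72 = -42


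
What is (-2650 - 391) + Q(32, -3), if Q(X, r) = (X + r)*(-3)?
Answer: -3128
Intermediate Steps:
Q(X, r) = -3*X - 3*r
(-2650 - 391) + Q(32, -3) = (-2650 - 391) + (-3*32 - 3*(-3)) = -3041 + (-96 + 9) = -3041 - 87 = -3128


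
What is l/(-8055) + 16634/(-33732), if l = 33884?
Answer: -70942331/15095070 ≈ -4.6997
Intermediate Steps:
l/(-8055) + 16634/(-33732) = 33884/(-8055) + 16634/(-33732) = 33884*(-1/8055) + 16634*(-1/33732) = -33884/8055 - 8317/16866 = -70942331/15095070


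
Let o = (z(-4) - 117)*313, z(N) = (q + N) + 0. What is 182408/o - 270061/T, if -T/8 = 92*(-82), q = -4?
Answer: -21574824241/2361272000 ≈ -9.1369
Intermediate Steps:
z(N) = -4 + N (z(N) = (-4 + N) + 0 = -4 + N)
T = 60352 (T = -736*(-82) = -8*(-7544) = 60352)
o = -39125 (o = ((-4 - 4) - 117)*313 = (-8 - 117)*313 = -125*313 = -39125)
182408/o - 270061/T = 182408/(-39125) - 270061/60352 = 182408*(-1/39125) - 270061*1/60352 = -182408/39125 - 270061/60352 = -21574824241/2361272000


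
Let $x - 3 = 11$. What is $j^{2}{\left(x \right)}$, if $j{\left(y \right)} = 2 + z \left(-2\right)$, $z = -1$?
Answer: $16$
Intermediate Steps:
$x = 14$ ($x = 3 + 11 = 14$)
$j{\left(y \right)} = 4$ ($j{\left(y \right)} = 2 - -2 = 2 + 2 = 4$)
$j^{2}{\left(x \right)} = 4^{2} = 16$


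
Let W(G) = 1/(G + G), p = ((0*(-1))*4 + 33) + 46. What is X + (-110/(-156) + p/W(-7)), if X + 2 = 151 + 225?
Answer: -57041/78 ≈ -731.29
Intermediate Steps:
X = 374 (X = -2 + (151 + 225) = -2 + 376 = 374)
p = 79 (p = (0*4 + 33) + 46 = (0 + 33) + 46 = 33 + 46 = 79)
W(G) = 1/(2*G)
X + (-110/(-156) + p/W(-7)) = 374 + (-110/(-156) + 79/(((½)/(-7)))) = 374 + (-110*(-1/156) + 79/(((½)*(-⅐)))) = 374 + (55/78 + 79/(-1/14)) = 374 + (55/78 + 79*(-14)) = 374 + (55/78 - 1106) = 374 - 86213/78 = -57041/78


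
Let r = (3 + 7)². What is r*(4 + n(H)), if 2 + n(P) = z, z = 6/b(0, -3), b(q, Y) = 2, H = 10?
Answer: 500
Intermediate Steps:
r = 100 (r = 10² = 100)
z = 3 (z = 6/2 = 6*(½) = 3)
n(P) = 1 (n(P) = -2 + 3 = 1)
r*(4 + n(H)) = 100*(4 + 1) = 100*5 = 500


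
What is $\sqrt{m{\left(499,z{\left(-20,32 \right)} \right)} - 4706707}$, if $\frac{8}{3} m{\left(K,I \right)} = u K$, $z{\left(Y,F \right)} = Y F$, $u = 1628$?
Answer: $\frac{i \sqrt{17608270}}{2} \approx 2098.1 i$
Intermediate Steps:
$z{\left(Y,F \right)} = F Y$
$m{\left(K,I \right)} = \frac{1221 K}{2}$ ($m{\left(K,I \right)} = \frac{3 \cdot 1628 K}{8} = \frac{1221 K}{2}$)
$\sqrt{m{\left(499,z{\left(-20,32 \right)} \right)} - 4706707} = \sqrt{\frac{1221}{2} \cdot 499 - 4706707} = \sqrt{\frac{609279}{2} - 4706707} = \sqrt{- \frac{8804135}{2}} = \frac{i \sqrt{17608270}}{2}$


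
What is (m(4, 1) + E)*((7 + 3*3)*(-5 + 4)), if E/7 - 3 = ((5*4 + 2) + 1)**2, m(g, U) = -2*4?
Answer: -59456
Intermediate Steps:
m(g, U) = -8
E = 3724 (E = 21 + 7*((5*4 + 2) + 1)**2 = 21 + 7*((20 + 2) + 1)**2 = 21 + 7*(22 + 1)**2 = 21 + 7*23**2 = 21 + 7*529 = 21 + 3703 = 3724)
(m(4, 1) + E)*((7 + 3*3)*(-5 + 4)) = (-8 + 3724)*((7 + 3*3)*(-5 + 4)) = 3716*((7 + 9)*(-1)) = 3716*(16*(-1)) = 3716*(-16) = -59456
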